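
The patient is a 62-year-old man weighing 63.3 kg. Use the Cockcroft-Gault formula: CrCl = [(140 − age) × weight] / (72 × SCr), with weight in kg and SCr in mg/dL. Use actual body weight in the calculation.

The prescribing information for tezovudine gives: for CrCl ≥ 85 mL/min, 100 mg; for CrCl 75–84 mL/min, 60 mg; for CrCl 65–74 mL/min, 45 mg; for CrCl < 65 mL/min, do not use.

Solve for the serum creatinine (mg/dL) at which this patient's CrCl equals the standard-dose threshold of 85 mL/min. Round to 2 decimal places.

0.81 mg/dL

Standard dose requires CrCl ≥ 85 mL/min.
Set (140 − 62) × 63.3 / (72 × SCr) = 85
SCr = (140 − 62) × 63.3 / (72 × 85) = 0.807 mg/dL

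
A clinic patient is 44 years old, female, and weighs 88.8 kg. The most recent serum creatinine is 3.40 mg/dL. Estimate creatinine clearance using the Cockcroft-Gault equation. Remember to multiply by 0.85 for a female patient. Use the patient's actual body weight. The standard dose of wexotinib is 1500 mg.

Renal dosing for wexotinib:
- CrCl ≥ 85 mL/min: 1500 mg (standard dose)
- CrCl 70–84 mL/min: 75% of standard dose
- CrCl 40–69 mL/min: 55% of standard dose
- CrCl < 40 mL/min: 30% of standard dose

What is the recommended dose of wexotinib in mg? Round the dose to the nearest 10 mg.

CrCl = (140 − 44) × 88.8 / (72 × 3.4) × 0.85 = 8524.8 / 244.80 × 0.85 ≈ 29.6 mL/min
CrCl ≈ 30 mL/min → bracket < 40 mL/min.
30% of 1500 mg = 450 mg

450 mg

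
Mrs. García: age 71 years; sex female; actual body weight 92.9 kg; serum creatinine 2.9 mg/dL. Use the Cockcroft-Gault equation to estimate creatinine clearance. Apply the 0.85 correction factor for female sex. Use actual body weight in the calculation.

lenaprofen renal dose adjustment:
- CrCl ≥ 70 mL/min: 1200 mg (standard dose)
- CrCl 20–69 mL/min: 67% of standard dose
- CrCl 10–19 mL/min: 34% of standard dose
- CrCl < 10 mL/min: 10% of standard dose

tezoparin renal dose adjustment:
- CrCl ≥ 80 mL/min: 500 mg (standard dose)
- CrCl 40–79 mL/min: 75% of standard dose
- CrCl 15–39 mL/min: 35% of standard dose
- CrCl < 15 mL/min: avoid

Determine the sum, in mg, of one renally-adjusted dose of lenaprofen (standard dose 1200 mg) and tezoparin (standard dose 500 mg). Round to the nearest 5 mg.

CrCl = (140 − 71) × 92.9 / (72 × 2.9) × 0.85 = 6410.1 / 208.80 × 0.85 ≈ 26.1 mL/min
CrCl ≈ 26 mL/min.
lenaprofen: 20–69 mL/min → 67% of 1200 mg = 804 mg.
tezoparin: 15–39 mL/min → 35% of 500 mg = 175 mg.
Total = 804 + 175 = 979 mg.

980 mg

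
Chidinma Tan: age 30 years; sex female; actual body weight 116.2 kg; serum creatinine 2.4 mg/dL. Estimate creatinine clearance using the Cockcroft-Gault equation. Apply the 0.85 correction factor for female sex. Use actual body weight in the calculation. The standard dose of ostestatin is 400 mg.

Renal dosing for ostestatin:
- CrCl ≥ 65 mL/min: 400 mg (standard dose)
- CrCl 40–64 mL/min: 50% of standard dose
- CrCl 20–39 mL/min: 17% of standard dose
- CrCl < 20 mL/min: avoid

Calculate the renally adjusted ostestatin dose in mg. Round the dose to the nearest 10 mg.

CrCl = (140 − 30) × 116.2 / (72 × 2.4) × 0.85 = 12782.0 / 172.80 × 0.85 ≈ 62.9 mL/min
CrCl ≈ 63 mL/min → bracket 40–64 mL/min.
50% of 400 mg = 200 mg

200 mg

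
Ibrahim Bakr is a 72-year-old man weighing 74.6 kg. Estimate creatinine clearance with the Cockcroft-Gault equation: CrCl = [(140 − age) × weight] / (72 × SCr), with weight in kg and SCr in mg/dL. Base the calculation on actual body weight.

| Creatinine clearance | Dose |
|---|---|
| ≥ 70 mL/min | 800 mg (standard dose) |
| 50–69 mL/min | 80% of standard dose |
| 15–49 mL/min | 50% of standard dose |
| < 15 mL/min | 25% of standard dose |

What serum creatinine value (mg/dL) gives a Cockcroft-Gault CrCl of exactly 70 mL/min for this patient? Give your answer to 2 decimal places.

Standard dose requires CrCl ≥ 70 mL/min.
Set (140 − 72) × 74.6 / (72 × SCr) = 70
SCr = (140 − 72) × 74.6 / (72 × 70) = 1.007 mg/dL

1.01 mg/dL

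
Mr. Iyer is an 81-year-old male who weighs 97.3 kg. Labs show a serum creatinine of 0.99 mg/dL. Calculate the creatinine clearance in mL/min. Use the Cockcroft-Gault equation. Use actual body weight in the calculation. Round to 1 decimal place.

80.5 mL/min

CrCl = (140 − 81) × 97.3 / (72 × 0.99) = 5740.7 / 71.28 ≈ 80.5 mL/min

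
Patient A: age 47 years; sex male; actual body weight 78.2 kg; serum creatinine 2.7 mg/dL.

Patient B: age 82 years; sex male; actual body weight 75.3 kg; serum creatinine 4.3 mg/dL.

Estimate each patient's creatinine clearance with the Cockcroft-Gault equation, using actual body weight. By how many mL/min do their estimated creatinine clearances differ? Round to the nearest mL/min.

23 mL/min

Patient A: CrCl = (140 − 47) × 78.2 / (72 × 2.7) = 7272.6 / 194.40 ≈ 37.4 mL/min
Patient B: CrCl = (140 − 82) × 75.3 / (72 × 4.3) = 4367.4 / 309.60 ≈ 14.1 mL/min
|37.4 − 14.1| = 23.3 mL/min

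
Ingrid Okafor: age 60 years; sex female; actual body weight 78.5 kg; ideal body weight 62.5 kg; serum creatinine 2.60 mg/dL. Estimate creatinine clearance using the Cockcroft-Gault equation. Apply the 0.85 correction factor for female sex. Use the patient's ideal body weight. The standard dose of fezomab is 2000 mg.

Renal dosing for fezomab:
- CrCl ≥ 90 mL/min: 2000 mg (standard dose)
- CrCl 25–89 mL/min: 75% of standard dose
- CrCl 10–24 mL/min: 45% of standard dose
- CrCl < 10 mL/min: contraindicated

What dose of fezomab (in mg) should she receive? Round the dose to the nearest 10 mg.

900 mg

CrCl = (140 − 60) × 62.5 / (72 × 2.6) × 0.85 = 5000.0 / 187.20 × 0.85 ≈ 22.7 mL/min
CrCl ≈ 23 mL/min → bracket 10–24 mL/min.
45% of 2000 mg = 900 mg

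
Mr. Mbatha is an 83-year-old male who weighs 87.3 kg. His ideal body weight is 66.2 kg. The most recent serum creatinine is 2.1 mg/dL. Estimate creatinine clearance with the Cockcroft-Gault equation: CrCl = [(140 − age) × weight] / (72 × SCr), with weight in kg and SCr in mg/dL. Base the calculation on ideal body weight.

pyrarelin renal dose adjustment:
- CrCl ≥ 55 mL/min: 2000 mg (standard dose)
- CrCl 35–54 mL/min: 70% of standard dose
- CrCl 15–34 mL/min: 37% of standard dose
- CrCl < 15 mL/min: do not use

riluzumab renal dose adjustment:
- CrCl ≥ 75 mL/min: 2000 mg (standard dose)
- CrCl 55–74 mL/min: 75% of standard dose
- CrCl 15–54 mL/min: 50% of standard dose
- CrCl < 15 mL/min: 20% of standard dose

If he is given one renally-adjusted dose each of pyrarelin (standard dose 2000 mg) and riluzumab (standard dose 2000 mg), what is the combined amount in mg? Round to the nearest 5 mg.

CrCl = (140 − 83) × 66.2 / (72 × 2.1) = 3773.4 / 151.20 ≈ 25.0 mL/min
CrCl ≈ 25 mL/min.
pyrarelin: 15–34 mL/min → 37% of 2000 mg = 740 mg.
riluzumab: 15–54 mL/min → 50% of 2000 mg = 1000 mg.
Total = 740 + 1000 = 1740 mg.

1740 mg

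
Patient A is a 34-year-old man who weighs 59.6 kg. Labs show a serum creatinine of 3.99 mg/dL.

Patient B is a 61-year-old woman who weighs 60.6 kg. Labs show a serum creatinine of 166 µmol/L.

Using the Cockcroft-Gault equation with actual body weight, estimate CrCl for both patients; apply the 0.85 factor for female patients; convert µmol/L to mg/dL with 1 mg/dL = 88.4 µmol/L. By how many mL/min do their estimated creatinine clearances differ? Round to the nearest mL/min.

8 mL/min

Patient A: CrCl = (140 − 34) × 59.6 / (72 × 3.99) = 6317.6 / 287.28 ≈ 22.0 mL/min
Patient B: SCr = 166 / 88.4 = 1.878 mg/dL
Patient B: CrCl = (140 − 61) × 60.6 / (72 × 1.878) × 0.85 = 4787.4 / 135.22 × 0.85 ≈ 30.1 mL/min
|22.0 − 30.1| = 8.1 mL/min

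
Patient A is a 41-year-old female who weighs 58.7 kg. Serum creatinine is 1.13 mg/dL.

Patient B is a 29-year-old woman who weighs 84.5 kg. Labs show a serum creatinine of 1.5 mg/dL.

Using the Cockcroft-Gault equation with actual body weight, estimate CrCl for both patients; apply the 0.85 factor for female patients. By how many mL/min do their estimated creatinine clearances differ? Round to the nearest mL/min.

Patient A: CrCl = (140 − 41) × 58.7 / (72 × 1.13) × 0.85 = 5811.3 / 81.36 × 0.85 ≈ 60.7 mL/min
Patient B: CrCl = (140 − 29) × 84.5 / (72 × 1.5) × 0.85 = 9379.5 / 108.00 × 0.85 ≈ 73.8 mL/min
|60.7 − 73.8| = 13.1 mL/min

13 mL/min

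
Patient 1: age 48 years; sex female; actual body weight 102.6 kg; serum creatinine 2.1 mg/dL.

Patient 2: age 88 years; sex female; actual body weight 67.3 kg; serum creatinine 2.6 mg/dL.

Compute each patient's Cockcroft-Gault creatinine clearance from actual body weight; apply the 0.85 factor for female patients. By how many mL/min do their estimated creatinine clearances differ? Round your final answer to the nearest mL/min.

Patient 1: CrCl = (140 − 48) × 102.6 / (72 × 2.1) × 0.85 = 9439.2 / 151.20 × 0.85 ≈ 53.1 mL/min
Patient 2: CrCl = (140 − 88) × 67.3 / (72 × 2.6) × 0.85 = 3499.6 / 187.20 × 0.85 ≈ 15.9 mL/min
|53.1 − 15.9| = 37.2 mL/min

37 mL/min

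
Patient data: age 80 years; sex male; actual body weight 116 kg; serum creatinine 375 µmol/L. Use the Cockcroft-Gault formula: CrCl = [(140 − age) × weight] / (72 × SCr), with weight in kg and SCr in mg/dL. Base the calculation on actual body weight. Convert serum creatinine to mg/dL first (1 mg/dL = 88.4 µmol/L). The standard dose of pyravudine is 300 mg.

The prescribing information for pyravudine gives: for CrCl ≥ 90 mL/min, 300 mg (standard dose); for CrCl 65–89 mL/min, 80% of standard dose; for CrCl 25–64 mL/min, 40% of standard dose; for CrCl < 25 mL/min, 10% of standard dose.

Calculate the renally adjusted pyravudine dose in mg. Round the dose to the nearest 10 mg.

SCr = 375 / 88.4 = 4.242 mg/dL
CrCl = (140 − 80) × 116 / (72 × 4.242) = 6960.0 / 305.42 ≈ 22.8 mL/min
CrCl ≈ 23 mL/min → bracket < 25 mL/min.
10% of 300 mg = 30 mg

30 mg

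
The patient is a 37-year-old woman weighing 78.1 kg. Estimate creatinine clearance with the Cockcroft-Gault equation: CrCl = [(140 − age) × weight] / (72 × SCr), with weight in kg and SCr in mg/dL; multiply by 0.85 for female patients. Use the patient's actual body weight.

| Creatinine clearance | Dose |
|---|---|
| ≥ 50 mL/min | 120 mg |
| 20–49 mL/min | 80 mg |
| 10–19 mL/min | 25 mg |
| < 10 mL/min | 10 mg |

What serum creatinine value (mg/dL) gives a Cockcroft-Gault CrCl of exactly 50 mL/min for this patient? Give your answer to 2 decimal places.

1.90 mg/dL

Standard dose requires CrCl ≥ 50 mL/min.
Set (140 − 37) × 78.1 × 0.85 / (72 × SCr) = 50
SCr = (140 − 37) × 78.1 × 0.85 / (72 × 50) = 1.899 mg/dL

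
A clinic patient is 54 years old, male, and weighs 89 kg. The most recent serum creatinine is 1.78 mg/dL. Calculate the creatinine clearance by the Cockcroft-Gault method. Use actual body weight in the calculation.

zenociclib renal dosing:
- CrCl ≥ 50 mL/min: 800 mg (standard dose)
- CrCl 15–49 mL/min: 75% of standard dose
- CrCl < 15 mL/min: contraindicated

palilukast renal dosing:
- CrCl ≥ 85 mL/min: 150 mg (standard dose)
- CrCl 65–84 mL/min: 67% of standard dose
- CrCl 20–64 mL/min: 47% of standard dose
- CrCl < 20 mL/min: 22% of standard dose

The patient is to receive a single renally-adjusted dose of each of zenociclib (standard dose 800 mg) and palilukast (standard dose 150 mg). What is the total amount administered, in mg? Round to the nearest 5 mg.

CrCl = (140 − 54) × 89 / (72 × 1.78) = 7654.0 / 128.16 ≈ 59.7 mL/min
CrCl ≈ 60 mL/min.
zenociclib: ≥ 50 mL/min → 100% of 800 mg = 800 mg.
palilukast: 20–64 mL/min → 47% of 150 mg = 70.5 mg.
Total = 800 + 70.5 = 870.5 mg.

870 mg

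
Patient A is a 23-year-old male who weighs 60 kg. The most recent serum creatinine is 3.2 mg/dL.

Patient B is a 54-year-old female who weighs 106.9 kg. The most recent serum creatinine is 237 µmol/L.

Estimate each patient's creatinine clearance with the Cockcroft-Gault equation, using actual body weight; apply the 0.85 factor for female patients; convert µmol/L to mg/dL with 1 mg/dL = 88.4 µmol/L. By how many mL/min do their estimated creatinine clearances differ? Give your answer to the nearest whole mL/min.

Patient A: CrCl = (140 − 23) × 60 / (72 × 3.2) = 7020.0 / 230.40 ≈ 30.5 mL/min
Patient B: SCr = 237 / 88.4 = 2.681 mg/dL
Patient B: CrCl = (140 − 54) × 106.9 / (72 × 2.681) × 0.85 = 9193.4 / 193.03 × 0.85 ≈ 40.5 mL/min
|30.5 − 40.5| = 10.0 mL/min

10 mL/min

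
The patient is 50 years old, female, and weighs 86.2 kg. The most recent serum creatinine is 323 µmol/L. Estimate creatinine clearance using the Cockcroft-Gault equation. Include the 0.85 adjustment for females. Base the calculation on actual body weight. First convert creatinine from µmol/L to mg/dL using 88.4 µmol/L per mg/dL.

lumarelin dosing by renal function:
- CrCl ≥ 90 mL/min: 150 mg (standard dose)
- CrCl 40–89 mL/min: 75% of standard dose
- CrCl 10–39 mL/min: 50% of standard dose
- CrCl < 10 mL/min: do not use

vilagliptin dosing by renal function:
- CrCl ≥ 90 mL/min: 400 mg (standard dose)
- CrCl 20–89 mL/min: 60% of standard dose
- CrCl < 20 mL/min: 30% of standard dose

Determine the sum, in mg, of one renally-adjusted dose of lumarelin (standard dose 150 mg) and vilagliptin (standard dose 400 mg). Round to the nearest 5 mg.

315 mg

SCr = 323 / 88.4 = 3.654 mg/dL
CrCl = (140 − 50) × 86.2 / (72 × 3.654) × 0.85 = 7758.0 / 263.09 × 0.85 ≈ 25.1 mL/min
CrCl ≈ 25 mL/min.
lumarelin: 10–39 mL/min → 50% of 150 mg = 75 mg.
vilagliptin: 20–89 mL/min → 60% of 400 mg = 240 mg.
Total = 75 + 240 = 315 mg.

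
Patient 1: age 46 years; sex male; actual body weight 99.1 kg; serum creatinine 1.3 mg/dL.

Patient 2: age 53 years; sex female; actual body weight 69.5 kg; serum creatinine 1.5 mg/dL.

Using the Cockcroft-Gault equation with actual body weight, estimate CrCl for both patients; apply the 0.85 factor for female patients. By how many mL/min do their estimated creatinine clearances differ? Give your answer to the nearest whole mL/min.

52 mL/min

Patient 1: CrCl = (140 − 46) × 99.1 / (72 × 1.3) = 9315.4 / 93.60 ≈ 99.5 mL/min
Patient 2: CrCl = (140 − 53) × 69.5 / (72 × 1.5) × 0.85 = 6046.5 / 108.00 × 0.85 ≈ 47.6 mL/min
|99.5 − 47.6| = 51.9 mL/min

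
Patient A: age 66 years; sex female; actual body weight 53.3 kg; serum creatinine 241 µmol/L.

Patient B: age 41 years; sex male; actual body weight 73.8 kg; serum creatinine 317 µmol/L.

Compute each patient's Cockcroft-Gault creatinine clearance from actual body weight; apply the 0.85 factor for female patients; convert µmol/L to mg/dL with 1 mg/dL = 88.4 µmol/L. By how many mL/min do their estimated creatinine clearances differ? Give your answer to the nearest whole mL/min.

Patient A: SCr = 241 / 88.4 = 2.726 mg/dL
Patient A: CrCl = (140 − 66) × 53.3 / (72 × 2.726) × 0.85 = 3944.2 / 196.27 × 0.85 ≈ 17.1 mL/min
Patient B: SCr = 317 / 88.4 = 3.586 mg/dL
Patient B: CrCl = (140 − 41) × 73.8 / (72 × 3.586) = 7306.2 / 258.19 ≈ 28.3 mL/min
|17.1 − 28.3| = 11.2 mL/min

11 mL/min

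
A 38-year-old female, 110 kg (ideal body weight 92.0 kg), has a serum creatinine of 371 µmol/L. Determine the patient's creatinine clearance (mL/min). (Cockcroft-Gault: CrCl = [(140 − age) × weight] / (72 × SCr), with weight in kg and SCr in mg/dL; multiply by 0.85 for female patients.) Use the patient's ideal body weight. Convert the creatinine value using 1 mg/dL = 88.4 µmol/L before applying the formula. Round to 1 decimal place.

SCr = 371 / 88.4 = 4.197 mg/dL
CrCl = (140 − 38) × 92 / (72 × 4.197) × 0.85 = 9384.0 / 302.18 × 0.85 ≈ 26.4 mL/min

26.4 mL/min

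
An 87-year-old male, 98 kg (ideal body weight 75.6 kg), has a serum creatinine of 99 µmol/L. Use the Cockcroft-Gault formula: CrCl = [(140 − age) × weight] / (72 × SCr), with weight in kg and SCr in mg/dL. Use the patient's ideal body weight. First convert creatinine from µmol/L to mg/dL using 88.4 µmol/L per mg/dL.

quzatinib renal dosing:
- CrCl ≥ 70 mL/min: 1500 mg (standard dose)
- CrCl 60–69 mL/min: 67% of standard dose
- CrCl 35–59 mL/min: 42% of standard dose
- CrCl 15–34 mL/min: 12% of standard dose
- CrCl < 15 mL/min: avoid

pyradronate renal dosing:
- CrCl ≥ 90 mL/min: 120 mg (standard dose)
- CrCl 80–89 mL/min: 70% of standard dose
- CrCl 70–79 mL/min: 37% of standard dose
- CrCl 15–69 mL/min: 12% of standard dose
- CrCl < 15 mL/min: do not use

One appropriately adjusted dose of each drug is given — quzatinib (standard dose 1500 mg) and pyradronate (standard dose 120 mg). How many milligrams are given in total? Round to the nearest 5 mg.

645 mg

SCr = 99 / 88.4 = 1.12 mg/dL
CrCl = (140 − 87) × 75.6 / (72 × 1.12) = 4006.8 / 80.64 ≈ 49.7 mL/min
CrCl ≈ 50 mL/min.
quzatinib: 35–59 mL/min → 42% of 1500 mg = 630 mg.
pyradronate: 15–69 mL/min → 12% of 120 mg = 14.4 mg.
Total = 630 + 14.4 = 644.4 mg.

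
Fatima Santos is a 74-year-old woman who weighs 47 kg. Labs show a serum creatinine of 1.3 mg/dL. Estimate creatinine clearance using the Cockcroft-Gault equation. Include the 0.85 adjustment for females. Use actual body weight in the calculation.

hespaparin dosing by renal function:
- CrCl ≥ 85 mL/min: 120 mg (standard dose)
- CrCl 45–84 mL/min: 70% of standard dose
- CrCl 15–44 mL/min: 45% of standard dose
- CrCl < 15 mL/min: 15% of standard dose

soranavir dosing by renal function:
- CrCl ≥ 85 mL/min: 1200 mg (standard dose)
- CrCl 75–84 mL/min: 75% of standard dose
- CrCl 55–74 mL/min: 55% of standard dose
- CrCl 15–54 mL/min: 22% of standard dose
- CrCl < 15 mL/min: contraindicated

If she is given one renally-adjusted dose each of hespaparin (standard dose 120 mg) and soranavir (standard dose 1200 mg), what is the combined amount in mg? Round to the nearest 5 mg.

CrCl = (140 − 74) × 47 / (72 × 1.3) × 0.85 = 3102.0 / 93.60 × 0.85 ≈ 28.2 mL/min
CrCl ≈ 28 mL/min.
hespaparin: 15–44 mL/min → 45% of 120 mg = 54 mg.
soranavir: 15–54 mL/min → 22% of 1200 mg = 264 mg.
Total = 54 + 264 = 318 mg.

320 mg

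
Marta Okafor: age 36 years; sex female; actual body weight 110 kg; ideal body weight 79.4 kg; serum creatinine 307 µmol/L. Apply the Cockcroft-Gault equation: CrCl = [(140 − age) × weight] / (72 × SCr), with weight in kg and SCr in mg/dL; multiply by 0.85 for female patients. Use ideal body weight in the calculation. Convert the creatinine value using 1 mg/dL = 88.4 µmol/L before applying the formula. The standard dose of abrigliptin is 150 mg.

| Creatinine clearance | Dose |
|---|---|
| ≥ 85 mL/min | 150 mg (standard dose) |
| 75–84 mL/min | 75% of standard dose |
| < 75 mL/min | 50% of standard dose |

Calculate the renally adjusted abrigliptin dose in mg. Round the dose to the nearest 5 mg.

75 mg

SCr = 307 / 88.4 = 3.473 mg/dL
CrCl = (140 − 36) × 79.4 / (72 × 3.473) × 0.85 = 8257.6 / 250.06 × 0.85 ≈ 28.1 mL/min
CrCl ≈ 28 mL/min → bracket < 75 mL/min.
50% of 150 mg = 75 mg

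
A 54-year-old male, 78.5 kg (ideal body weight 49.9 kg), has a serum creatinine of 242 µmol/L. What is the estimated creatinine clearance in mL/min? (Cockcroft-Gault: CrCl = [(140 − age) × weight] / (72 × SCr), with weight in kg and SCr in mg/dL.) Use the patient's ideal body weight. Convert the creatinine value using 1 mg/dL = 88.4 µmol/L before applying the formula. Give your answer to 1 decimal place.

21.8 mL/min

SCr = 242 / 88.4 = 2.738 mg/dL
CrCl = (140 − 54) × 49.9 / (72 × 2.738) = 4291.4 / 197.14 ≈ 21.8 mL/min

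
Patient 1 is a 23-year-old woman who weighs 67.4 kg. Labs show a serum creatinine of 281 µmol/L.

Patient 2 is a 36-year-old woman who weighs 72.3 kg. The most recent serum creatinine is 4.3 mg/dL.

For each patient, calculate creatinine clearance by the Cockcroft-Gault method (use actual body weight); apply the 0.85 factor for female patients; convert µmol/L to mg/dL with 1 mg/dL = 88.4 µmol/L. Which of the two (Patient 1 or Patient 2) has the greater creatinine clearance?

Patient 1

Patient 1: SCr = 281 / 88.4 = 3.179 mg/dL
Patient 1: CrCl = (140 − 23) × 67.4 / (72 × 3.179) × 0.85 = 7885.8 / 228.89 × 0.85 ≈ 29.3 mL/min
Patient 2: CrCl = (140 − 36) × 72.3 / (72 × 4.3) × 0.85 = 7519.2 / 309.60 × 0.85 ≈ 20.6 mL/min
29.3 vs 20.6 mL/min → Patient 1 is higher.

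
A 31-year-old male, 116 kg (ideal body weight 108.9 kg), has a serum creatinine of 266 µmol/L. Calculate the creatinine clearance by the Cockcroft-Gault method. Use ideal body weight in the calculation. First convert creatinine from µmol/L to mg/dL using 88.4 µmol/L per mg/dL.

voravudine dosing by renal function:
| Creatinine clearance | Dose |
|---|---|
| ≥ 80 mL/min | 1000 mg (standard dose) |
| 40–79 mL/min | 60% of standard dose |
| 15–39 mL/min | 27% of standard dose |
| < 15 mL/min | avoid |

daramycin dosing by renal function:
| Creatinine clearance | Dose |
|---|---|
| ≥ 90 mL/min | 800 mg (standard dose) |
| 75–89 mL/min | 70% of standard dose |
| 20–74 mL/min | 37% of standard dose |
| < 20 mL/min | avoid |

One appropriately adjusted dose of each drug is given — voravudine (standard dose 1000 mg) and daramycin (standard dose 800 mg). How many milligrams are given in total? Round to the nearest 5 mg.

895 mg

SCr = 266 / 88.4 = 3.009 mg/dL
CrCl = (140 − 31) × 108.9 / (72 × 3.009) = 11870.1 / 216.65 ≈ 54.8 mL/min
CrCl ≈ 55 mL/min.
voravudine: 40–79 mL/min → 60% of 1000 mg = 600 mg.
daramycin: 20–74 mL/min → 37% of 800 mg = 296 mg.
Total = 600 + 296 = 896 mg.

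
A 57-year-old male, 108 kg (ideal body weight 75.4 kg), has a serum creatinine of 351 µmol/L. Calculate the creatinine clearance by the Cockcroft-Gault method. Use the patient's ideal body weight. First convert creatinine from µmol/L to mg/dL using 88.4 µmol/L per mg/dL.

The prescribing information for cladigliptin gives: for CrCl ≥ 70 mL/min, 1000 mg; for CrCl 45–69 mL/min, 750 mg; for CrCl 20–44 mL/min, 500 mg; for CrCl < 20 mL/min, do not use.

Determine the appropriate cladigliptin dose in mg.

500 mg

SCr = 351 / 88.4 = 3.971 mg/dL
CrCl = (140 − 57) × 75.4 / (72 × 3.971) = 6258.2 / 285.91 ≈ 21.9 mL/min
CrCl ≈ 22 mL/min → bracket 20–44 mL/min.
Dose for this bracket: 500 mg.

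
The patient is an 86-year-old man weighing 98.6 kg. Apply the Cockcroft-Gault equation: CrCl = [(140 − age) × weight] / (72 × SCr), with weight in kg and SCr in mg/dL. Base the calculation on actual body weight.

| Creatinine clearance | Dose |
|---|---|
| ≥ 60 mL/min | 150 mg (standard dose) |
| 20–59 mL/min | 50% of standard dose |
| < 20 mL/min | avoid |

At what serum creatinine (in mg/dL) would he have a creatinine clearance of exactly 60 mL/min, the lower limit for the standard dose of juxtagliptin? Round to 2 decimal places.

1.23 mg/dL

Standard dose requires CrCl ≥ 60 mL/min.
Set (140 − 86) × 98.6 / (72 × SCr) = 60
SCr = (140 − 86) × 98.6 / (72 × 60) = 1.232 mg/dL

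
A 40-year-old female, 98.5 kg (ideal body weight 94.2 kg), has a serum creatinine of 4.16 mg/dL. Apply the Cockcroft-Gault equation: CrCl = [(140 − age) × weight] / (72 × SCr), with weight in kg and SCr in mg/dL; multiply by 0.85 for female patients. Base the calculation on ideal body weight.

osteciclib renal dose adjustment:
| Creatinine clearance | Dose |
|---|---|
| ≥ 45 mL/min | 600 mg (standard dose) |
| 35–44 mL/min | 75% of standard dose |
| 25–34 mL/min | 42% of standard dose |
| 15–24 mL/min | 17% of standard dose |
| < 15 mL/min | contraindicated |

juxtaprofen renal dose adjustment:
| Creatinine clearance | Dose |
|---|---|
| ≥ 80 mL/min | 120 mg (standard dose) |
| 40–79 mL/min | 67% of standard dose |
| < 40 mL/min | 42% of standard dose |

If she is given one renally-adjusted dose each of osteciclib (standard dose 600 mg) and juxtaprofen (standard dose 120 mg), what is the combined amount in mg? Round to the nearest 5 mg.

CrCl = (140 − 40) × 94.2 / (72 × 4.16) × 0.85 = 9420.0 / 299.52 × 0.85 ≈ 26.7 mL/min
CrCl ≈ 27 mL/min.
osteciclib: 25–34 mL/min → 42% of 600 mg = 252 mg.
juxtaprofen: < 40 mL/min → 42% of 120 mg = 50.4 mg.
Total = 252 + 50.4 = 302.4 mg.

300 mg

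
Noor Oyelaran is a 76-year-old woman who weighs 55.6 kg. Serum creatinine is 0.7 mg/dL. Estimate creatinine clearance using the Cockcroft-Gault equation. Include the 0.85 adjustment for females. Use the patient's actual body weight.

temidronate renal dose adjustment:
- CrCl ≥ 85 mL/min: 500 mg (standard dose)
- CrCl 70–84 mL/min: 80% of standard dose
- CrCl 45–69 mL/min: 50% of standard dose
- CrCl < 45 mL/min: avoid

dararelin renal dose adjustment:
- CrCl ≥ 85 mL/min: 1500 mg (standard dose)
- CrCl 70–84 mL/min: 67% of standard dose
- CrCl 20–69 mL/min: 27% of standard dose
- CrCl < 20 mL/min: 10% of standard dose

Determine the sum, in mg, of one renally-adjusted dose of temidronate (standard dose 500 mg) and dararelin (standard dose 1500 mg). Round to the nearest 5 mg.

655 mg

CrCl = (140 − 76) × 55.6 / (72 × 0.7) × 0.85 = 3558.4 / 50.40 × 0.85 ≈ 60.0 mL/min
CrCl ≈ 60 mL/min.
temidronate: 45–69 mL/min → 50% of 500 mg = 250 mg.
dararelin: 20–69 mL/min → 27% of 1500 mg = 405 mg.
Total = 250 + 405 = 655 mg.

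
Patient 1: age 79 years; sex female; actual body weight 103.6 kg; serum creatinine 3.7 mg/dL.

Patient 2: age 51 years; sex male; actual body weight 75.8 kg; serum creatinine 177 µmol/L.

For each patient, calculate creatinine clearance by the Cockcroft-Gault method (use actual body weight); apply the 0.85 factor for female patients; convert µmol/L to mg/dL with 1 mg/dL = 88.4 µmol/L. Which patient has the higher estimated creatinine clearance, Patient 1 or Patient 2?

Patient 1: CrCl = (140 − 79) × 103.6 / (72 × 3.7) × 0.85 = 6319.6 / 266.40 × 0.85 ≈ 20.2 mL/min
Patient 2: SCr = 177 / 88.4 = 2.002 mg/dL
Patient 2: CrCl = (140 − 51) × 75.8 / (72 × 2.002) = 6746.2 / 144.14 ≈ 46.8 mL/min
20.2 vs 46.8 mL/min → Patient 2 is higher.

Patient 2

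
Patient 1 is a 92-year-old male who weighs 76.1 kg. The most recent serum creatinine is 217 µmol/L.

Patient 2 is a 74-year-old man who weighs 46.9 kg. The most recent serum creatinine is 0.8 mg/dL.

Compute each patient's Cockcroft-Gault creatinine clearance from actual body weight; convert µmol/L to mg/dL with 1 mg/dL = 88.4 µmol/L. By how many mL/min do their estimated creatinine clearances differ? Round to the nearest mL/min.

Patient 1: SCr = 217 / 88.4 = 2.455 mg/dL
Patient 1: CrCl = (140 − 92) × 76.1 / (72 × 2.455) = 3652.8 / 176.76 ≈ 20.7 mL/min
Patient 2: CrCl = (140 − 74) × 46.9 / (72 × 0.8) = 3095.4 / 57.60 ≈ 53.7 mL/min
|20.7 − 53.7| = 33.0 mL/min

33 mL/min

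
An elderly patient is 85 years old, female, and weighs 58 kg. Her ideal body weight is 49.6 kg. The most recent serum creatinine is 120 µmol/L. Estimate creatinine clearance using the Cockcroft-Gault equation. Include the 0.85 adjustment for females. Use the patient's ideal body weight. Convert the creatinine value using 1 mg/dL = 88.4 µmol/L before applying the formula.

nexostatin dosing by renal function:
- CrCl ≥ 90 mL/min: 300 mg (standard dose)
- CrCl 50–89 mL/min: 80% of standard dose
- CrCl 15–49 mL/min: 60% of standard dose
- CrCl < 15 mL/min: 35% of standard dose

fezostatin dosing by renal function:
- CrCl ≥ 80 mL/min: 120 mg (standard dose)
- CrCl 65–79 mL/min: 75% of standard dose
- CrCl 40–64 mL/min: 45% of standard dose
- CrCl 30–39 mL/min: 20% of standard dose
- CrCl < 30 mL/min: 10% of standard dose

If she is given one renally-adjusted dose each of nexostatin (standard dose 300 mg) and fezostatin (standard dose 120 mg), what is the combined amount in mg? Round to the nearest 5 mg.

SCr = 120 / 88.4 = 1.357 mg/dL
CrCl = (140 − 85) × 49.6 / (72 × 1.357) × 0.85 = 2728.0 / 97.70 × 0.85 ≈ 23.7 mL/min
CrCl ≈ 24 mL/min.
nexostatin: 15–49 mL/min → 60% of 300 mg = 180 mg.
fezostatin: < 30 mL/min → 10% of 120 mg = 12 mg.
Total = 180 + 12 = 192 mg.

190 mg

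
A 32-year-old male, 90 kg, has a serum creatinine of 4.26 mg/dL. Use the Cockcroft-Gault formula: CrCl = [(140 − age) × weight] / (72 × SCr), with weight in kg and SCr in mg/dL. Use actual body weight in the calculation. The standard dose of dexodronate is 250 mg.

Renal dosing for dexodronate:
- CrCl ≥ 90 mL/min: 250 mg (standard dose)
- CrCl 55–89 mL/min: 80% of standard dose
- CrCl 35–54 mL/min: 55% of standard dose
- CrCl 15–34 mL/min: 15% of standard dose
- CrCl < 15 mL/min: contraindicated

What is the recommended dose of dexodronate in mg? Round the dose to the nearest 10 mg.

CrCl = (140 − 32) × 90 / (72 × 4.26) = 9720.0 / 306.72 ≈ 31.7 mL/min
CrCl ≈ 32 mL/min → bracket 15–34 mL/min.
15% of 250 mg = 37.5 mg → 40 mg

40 mg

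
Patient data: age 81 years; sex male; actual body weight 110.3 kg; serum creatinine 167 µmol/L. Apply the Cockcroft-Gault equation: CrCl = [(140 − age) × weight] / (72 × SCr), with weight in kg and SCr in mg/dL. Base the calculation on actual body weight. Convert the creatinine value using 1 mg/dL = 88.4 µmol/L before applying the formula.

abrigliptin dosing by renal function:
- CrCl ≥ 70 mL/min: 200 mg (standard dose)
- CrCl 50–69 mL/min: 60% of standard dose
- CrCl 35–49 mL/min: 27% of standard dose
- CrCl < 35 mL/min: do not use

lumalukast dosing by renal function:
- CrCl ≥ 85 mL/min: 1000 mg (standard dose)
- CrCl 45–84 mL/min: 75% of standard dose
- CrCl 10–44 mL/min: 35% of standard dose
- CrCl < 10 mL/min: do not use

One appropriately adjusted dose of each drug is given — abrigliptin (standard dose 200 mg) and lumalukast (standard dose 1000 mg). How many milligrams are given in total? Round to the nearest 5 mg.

SCr = 167 / 88.4 = 1.889 mg/dL
CrCl = (140 − 81) × 110.3 / (72 × 1.889) = 6507.7 / 136.01 ≈ 47.8 mL/min
CrCl ≈ 48 mL/min.
abrigliptin: 35–49 mL/min → 27% of 200 mg = 54 mg.
lumalukast: 45–84 mL/min → 75% of 1000 mg = 750 mg.
Total = 54 + 750 = 804 mg.

805 mg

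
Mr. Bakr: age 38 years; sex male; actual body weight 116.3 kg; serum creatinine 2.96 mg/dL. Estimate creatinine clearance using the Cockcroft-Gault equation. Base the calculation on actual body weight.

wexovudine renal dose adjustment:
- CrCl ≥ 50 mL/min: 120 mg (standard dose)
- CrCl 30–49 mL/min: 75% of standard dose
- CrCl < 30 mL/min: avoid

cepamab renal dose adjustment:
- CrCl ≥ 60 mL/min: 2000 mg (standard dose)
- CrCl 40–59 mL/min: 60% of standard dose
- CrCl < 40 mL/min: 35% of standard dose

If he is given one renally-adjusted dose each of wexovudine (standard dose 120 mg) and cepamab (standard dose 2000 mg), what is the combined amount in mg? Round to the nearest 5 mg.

1320 mg

CrCl = (140 − 38) × 116.3 / (72 × 2.96) = 11862.6 / 213.12 ≈ 55.7 mL/min
CrCl ≈ 56 mL/min.
wexovudine: ≥ 50 mL/min → 100% of 120 mg = 120 mg.
cepamab: 40–59 mL/min → 60% of 2000 mg = 1200 mg.
Total = 120 + 1200 = 1320 mg.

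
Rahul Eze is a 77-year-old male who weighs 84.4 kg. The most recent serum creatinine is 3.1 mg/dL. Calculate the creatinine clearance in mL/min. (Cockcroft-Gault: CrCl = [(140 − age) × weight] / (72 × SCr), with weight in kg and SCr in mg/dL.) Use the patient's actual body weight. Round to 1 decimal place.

CrCl = (140 − 77) × 84.4 / (72 × 3.1) = 5317.2 / 223.20 ≈ 23.8 mL/min

23.8 mL/min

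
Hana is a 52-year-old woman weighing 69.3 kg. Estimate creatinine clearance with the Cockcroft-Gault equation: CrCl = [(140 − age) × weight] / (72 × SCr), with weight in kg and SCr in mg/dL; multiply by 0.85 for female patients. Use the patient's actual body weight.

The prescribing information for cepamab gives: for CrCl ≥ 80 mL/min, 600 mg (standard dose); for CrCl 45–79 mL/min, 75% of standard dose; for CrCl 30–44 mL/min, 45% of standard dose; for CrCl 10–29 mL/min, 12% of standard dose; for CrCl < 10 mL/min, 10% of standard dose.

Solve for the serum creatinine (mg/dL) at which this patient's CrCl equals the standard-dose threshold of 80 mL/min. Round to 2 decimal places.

0.90 mg/dL

Standard dose requires CrCl ≥ 80 mL/min.
Set (140 − 52) × 69.3 × 0.85 / (72 × SCr) = 80
SCr = (140 − 52) × 69.3 × 0.85 / (72 × 80) = 0.900 mg/dL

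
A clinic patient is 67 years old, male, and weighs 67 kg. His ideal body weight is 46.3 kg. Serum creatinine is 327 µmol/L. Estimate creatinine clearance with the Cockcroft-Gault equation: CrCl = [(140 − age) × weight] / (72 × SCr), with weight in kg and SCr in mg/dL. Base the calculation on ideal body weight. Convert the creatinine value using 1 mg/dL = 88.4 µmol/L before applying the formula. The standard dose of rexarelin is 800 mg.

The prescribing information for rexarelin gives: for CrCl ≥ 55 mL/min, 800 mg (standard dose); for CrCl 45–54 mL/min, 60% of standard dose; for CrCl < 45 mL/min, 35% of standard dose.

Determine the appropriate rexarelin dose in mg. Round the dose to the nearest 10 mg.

280 mg

SCr = 327 / 88.4 = 3.699 mg/dL
CrCl = (140 − 67) × 46.3 / (72 × 3.699) = 3379.9 / 266.33 ≈ 12.7 mL/min
CrCl ≈ 13 mL/min → bracket < 45 mL/min.
35% of 800 mg = 280 mg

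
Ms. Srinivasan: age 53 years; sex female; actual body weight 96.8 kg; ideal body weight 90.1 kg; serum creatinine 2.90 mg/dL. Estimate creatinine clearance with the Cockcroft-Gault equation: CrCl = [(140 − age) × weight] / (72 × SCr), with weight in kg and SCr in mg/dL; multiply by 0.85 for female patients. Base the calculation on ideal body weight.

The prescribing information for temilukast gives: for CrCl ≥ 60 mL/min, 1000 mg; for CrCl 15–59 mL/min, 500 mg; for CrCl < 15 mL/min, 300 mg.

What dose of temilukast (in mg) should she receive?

CrCl = (140 − 53) × 90.1 / (72 × 2.9) × 0.85 = 7838.7 / 208.80 × 0.85 ≈ 31.9 mL/min
CrCl ≈ 32 mL/min → bracket 15–59 mL/min.
Dose for this bracket: 500 mg.

500 mg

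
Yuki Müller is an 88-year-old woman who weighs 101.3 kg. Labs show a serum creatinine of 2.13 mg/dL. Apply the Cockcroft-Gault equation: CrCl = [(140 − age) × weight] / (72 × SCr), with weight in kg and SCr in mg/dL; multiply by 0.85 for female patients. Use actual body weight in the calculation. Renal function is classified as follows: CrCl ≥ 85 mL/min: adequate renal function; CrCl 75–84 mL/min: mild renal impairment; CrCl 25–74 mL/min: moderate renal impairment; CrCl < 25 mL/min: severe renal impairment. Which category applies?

moderate renal impairment

CrCl = (140 − 88) × 101.3 / (72 × 2.13) × 0.85 = 5267.6 / 153.36 × 0.85 ≈ 29.2 mL/min
29 mL/min falls in the 'moderate renal impairment' range.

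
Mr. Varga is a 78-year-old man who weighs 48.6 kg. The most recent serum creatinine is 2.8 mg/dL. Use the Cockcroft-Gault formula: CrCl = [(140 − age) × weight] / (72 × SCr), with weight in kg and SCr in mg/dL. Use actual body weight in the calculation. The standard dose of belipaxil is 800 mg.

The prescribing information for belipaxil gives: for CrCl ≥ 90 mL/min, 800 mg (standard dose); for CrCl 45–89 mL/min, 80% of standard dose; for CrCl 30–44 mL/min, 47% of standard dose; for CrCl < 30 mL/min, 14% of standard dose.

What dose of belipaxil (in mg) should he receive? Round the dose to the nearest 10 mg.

110 mg

CrCl = (140 − 78) × 48.6 / (72 × 2.8) = 3013.2 / 201.60 ≈ 14.9 mL/min
CrCl ≈ 15 mL/min → bracket < 30 mL/min.
14% of 800 mg = 112 mg → 110 mg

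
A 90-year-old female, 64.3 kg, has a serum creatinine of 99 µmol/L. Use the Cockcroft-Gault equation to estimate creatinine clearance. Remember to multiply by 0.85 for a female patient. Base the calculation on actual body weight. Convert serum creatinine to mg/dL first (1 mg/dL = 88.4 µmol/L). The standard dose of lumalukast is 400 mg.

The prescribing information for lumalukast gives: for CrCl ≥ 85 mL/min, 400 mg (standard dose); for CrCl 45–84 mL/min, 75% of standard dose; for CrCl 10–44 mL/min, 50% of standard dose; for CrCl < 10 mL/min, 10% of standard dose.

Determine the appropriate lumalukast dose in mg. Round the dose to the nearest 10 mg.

200 mg

SCr = 99 / 88.4 = 1.12 mg/dL
CrCl = (140 − 90) × 64.3 / (72 × 1.12) × 0.85 = 3215.0 / 80.64 × 0.85 ≈ 33.9 mL/min
CrCl ≈ 34 mL/min → bracket 10–44 mL/min.
50% of 400 mg = 200 mg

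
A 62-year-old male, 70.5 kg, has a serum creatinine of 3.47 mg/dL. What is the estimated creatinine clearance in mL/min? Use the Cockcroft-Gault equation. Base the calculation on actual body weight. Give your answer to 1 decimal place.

CrCl = (140 − 62) × 70.5 / (72 × 3.47) = 5499.0 / 249.84 ≈ 22.0 mL/min

22.0 mL/min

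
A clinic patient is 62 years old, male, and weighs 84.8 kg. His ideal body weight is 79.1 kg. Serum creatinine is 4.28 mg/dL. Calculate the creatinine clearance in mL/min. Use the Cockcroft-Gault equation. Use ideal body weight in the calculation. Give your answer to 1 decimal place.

20.0 mL/min

CrCl = (140 − 62) × 79.1 / (72 × 4.28) = 6169.8 / 308.16 ≈ 20.0 mL/min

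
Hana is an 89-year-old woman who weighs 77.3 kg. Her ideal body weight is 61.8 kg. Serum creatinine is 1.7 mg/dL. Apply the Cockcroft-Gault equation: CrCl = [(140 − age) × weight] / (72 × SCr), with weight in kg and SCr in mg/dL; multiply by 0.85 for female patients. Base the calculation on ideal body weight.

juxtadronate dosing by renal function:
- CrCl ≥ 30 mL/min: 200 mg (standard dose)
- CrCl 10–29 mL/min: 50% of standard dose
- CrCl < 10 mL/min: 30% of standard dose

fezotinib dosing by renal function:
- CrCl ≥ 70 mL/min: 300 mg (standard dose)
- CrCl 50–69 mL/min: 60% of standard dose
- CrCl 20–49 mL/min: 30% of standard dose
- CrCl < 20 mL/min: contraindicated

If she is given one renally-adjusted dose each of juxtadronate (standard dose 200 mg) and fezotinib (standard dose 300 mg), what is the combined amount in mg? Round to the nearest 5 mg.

190 mg

CrCl = (140 − 89) × 61.8 / (72 × 1.7) × 0.85 = 3151.8 / 122.40 × 0.85 ≈ 21.9 mL/min
CrCl ≈ 22 mL/min.
juxtadronate: 10–29 mL/min → 50% of 200 mg = 100 mg.
fezotinib: 20–49 mL/min → 30% of 300 mg = 90 mg.
Total = 100 + 90 = 190 mg.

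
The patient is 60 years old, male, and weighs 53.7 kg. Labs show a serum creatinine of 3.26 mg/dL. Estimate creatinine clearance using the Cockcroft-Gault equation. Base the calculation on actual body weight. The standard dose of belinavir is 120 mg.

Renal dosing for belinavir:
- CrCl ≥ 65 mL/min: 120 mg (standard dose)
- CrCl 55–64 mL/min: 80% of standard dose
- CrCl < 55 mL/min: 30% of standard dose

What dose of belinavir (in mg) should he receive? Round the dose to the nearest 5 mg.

35 mg

CrCl = (140 − 60) × 53.7 / (72 × 3.26) = 4296.0 / 234.72 ≈ 18.3 mL/min
CrCl ≈ 18 mL/min → bracket < 55 mL/min.
30% of 120 mg = 36 mg → 35 mg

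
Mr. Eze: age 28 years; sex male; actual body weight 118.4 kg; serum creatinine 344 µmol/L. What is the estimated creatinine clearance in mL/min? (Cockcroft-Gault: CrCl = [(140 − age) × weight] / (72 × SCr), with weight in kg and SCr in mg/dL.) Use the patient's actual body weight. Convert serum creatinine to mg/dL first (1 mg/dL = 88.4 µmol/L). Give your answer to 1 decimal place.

47.3 mL/min

SCr = 344 / 88.4 = 3.891 mg/dL
CrCl = (140 − 28) × 118.4 / (72 × 3.891) = 13260.8 / 280.15 ≈ 47.3 mL/min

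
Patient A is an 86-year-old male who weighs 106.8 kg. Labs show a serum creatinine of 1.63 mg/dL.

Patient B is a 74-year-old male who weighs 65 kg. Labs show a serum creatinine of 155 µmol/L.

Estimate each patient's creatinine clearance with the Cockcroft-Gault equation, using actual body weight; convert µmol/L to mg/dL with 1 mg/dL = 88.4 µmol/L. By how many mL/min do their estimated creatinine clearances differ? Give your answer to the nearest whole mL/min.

15 mL/min

Patient A: CrCl = (140 − 86) × 106.8 / (72 × 1.63) = 5767.2 / 117.36 ≈ 49.1 mL/min
Patient B: SCr = 155 / 88.4 = 1.753 mg/dL
Patient B: CrCl = (140 − 74) × 65 / (72 × 1.753) = 4290.0 / 126.22 ≈ 34.0 mL/min
|49.1 − 34.0| = 15.1 mL/min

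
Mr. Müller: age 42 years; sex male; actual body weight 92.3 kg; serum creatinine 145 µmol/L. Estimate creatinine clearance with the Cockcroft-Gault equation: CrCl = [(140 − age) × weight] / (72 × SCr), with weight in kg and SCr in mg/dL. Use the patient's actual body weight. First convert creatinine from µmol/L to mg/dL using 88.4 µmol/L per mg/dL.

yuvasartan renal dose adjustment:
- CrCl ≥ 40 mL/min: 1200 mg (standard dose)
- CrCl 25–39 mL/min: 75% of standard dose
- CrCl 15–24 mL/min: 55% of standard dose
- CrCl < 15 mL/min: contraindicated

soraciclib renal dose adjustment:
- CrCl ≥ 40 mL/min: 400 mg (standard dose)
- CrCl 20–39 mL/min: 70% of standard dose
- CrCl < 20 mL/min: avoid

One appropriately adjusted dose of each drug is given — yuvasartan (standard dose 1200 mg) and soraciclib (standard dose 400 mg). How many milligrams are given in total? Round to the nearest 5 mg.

1600 mg

SCr = 145 / 88.4 = 1.64 mg/dL
CrCl = (140 − 42) × 92.3 / (72 × 1.64) = 9045.4 / 118.08 ≈ 76.6 mL/min
CrCl ≈ 77 mL/min.
yuvasartan: ≥ 40 mL/min → 100% of 1200 mg = 1200 mg.
soraciclib: ≥ 40 mL/min → 100% of 400 mg = 400 mg.
Total = 1200 + 400 = 1600 mg.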